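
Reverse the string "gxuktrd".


Input string: 'gxuktrd'
Operation: reverse character order
Original order: 'g' -> 'x' -> 'u' -> 'k' -> 't' -> 'r' -> 'd'
Reversed order: 'd' -> 'r' -> 't' -> 'k' -> 'u' -> 'x' -> 'g'
Result: drtkuxg


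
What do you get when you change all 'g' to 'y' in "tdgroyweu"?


Input string: 'tdgroyweu'
Operation: replace 'g' with 'y'
Positions of 'g': 2
After replacement: tdyroyweu


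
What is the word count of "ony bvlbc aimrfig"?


Input string: 'ony bvlbc aimrfig'
Operation: split by spaces
Words found: 'ony', 'bvlbc', 'aimrfig'
Word count: 3


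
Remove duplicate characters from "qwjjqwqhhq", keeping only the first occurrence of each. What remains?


Input: 'qwjjqwqhhq'
Operation: keep first occurrence of each character
Scan: s[0]='q' new -> keep; s[1]='w' new -> keep; s[2]='j' new -> keep; s[3]='j' seen -> skip; s[4]='q' seen -> skip; s[5]='w' seen -> skip; s[6]='q' seen -> skip; s[7]='h' new -> keep; s[8]='h' seen -> skip; s[9]='q' seen -> skip
Result: qwjh


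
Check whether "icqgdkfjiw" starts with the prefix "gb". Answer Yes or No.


Input string: 'icqgdkfjiw'
Prefix to check: 'gb'
First 2 characters of input: 'ic'
Match: False
Result: No


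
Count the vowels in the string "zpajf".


Input string: 'zpajf'
Operation: count vowels (a, e, i, o, u)
Scan: s[0]='z', s[1]='p', s[2]='a' (vowel), s[3]='j', s[4]='f'
Vowels found: 1
Result: 1


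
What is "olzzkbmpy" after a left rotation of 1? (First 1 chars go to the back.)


Input: 'olzzkbmpy', shift = 1
Operation: split at index 1 and swap parts
Front part s[0:1] = 'o'
Back part s[1:] = 'lzzkbmpy'
Rotated = back + front = 'lzzkbmpy' + 'o'
Result: lzzkbmpyo


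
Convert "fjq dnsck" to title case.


Input string: 'fjq dnsck'
Operation: capitalize first letter of each word
Word transformations: 'fjq'->'Fjq', 'dnsck'->'Dnsck'
Result: Fjq Dnsck


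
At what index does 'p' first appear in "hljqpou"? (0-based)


Input string: 'hljqpou'
Target: 'p'
Scanning left to right: s[0]='h', s[1]='l', s[2]='j', s[3]='q', s[4]='p'
First match at index: 4


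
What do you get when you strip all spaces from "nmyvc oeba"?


Input string: 'nmyvc oeba'
Operation: remove all spaces
Words: 'nmyvc', 'oeba'
Join without spaces: nmyvcoeba


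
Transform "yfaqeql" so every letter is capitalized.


Input string: 'yfaqeql'
Operation: convert each letter to uppercase
Mapping: 'y'->'Y', 'f'->'F', 'a'->'A', 'q'->'Q', 'e'->'E', 'q'->'Q', 'l'->'L'
Result: YFAQEQL


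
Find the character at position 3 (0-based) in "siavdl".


Input string: 'siavdl'
Operation: get character at index 3
Index mapping: s[0]='s', s[1]='i', s[2]='a', s[3]='v'
Result: 'v'


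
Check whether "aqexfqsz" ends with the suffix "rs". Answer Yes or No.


Input string: 'aqexfqsz'
Suffix to check: 'rs'
Last 2 characters of input: 'sz'
Match: False
Result: No


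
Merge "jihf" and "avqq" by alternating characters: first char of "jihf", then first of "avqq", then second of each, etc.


String 1: 'jihf'
String 2: 'avqq'
Operation: alternate characters
Pairs: 'j'+'a', 'i'+'v', 'h'+'q', 'f'+'q'
Result: jaivhqfq


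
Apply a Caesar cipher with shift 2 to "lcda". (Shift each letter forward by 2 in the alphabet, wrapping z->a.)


Input: 'lcda', shift = 2
Operation: for each letter, (position + 2) mod 26
Mapping: 'l'(11+2=13)->'n', 'c'(2+2=4)->'e', 'd'(3+2=5)->'f', 'a'(0+2=2)->'c'
Result: nefc


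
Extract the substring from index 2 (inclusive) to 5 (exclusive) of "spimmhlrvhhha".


Input string: 'spimmhlrvhhha'
Operation: slice [2:5]
Extract characters: s[2]='i', s[3]='m', s[4]='m'
Result: imm


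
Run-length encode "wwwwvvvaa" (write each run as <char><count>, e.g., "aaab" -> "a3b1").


Input: 'wwwwvvvaa'
Operation: identify consecutive runs
Runs: 'wwww' -> w4, 'vvv' -> v3, 'aa' -> a2
Encoded: w4v3a2


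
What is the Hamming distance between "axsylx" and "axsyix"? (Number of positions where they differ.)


String 1: 'axsylx'
String 2: 'axsyix'
Compare each position: pos 0: 'a'=='a', pos 1: 'x'=='x', pos 2: 's'=='s', pos 3: 'y'=='y', pos 4: 'l'!='i', pos 5: 'x'=='x'
Differing positions: 1
Hamming distance: 1


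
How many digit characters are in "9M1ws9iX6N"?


Input string: '9M1ws9iX6N'
Operation: count digit characters (0-9)
Scan: '9'(digit), 'M', '1'(digit), 'w', 's', '9'(digit), 'i', 'X', '6'(digit), 'N'
Digits found: 4
Result: 4


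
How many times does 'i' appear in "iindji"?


Input string: 'iindji'
Target character: 'i'
Scan each position: s[0]='i', s[1]='i', s[5]='i'
Matches found at indices: 0, 1, 5
Total: 3


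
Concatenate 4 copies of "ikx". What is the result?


Input string: 'ikx'
Operation: repeat 4 times
Concatenation: 'ikx' + 'ikx' + 'ikx' + 'ikx'
Result: ikxikxikxikx


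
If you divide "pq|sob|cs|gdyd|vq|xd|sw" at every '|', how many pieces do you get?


Input string: 'pq|sob|cs|gdyd|vq|xd|sw'
Delimiter: '|'
Split result: 'pq', 'sob', 'cs', 'gdyd', 'vq', 'xd', 'sw'
Number of parts: 7


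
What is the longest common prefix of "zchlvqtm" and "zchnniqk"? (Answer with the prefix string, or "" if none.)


String 1: 'zchlvqtm'
String 2: 'zchnniqk'
Compare position by position:
pos 0: 'z' vs 'z' match
pos 1: 'c' vs 'c' match
pos 2: 'h' vs 'h' match
pos 3: 'l' vs 'n' differ -> stop
Longest common prefix: "zch" (length 3)


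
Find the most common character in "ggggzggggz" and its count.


Input: 'ggggzggggz'
Operation: tally each character
Counts: 'g':8, 'z':2
Maximum: 'g' appears 8 times


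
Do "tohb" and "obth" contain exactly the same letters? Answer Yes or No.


String 1: 'tohb' -> sorted: 'bhot'
String 2: 'obth' -> sorted: 'bhot'
Compare sorted forms: 'bhot' == 'bhot'
Anagram: Yes


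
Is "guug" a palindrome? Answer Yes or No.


Input string: 'guug'
Reversed: 'guug'
Compare pairs: s[0]='g' vs s[3]='g' (match), s[1]='u' vs s[2]='u' (match)
Palindrome: Yes


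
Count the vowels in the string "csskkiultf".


Input string: 'csskkiultf'
Operation: count vowels (a, e, i, o, u)
Scan: s[0]='c', s[1]='s', s[2]='s', s[3]='k', s[4]='k', s[5]='i' (vowel), s[6]='u' (vowel), s[7]='l', s[8]='t', s[9]='f'
Vowels found: 2
Result: 2


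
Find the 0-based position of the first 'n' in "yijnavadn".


Input string: 'yijnavadn'
Target: 'n'
Scanning left to right: s[0]='y', s[1]='i', s[2]='j', s[3]='n'
First match at index: 3


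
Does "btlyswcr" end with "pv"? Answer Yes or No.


Input string: 'btlyswcr'
Suffix to check: 'pv'
Last 2 characters of input: 'cr'
Match: False
Result: No


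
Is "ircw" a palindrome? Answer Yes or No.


Input string: 'ircw'
Reversed: 'wcri'
Compare pairs: s[0]='i' vs s[3]='w' (mismatch), s[1]='r' vs s[2]='c' (mismatch)
Palindrome: No


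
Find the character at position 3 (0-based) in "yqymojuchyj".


Input string: 'yqymojuchyj'
Operation: get character at index 3
Index mapping: s[0]='y', s[1]='q', s[2]='y', s[3]='m'
Result: 'm'


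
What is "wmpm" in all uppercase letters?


Input string: 'wmpm'
Operation: convert each letter to uppercase
Mapping: 'w'->'W', 'm'->'M', 'p'->'P', 'm'->'M'
Result: WMPM


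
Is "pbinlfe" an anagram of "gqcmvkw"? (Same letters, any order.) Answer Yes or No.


String 1: 'gqcmvkw' -> sorted: 'cgkmqvw'
String 2: 'pbinlfe' -> sorted: 'befilnp'
Compare sorted forms: 'cgkmqvw' != 'befilnp'
Anagram: No


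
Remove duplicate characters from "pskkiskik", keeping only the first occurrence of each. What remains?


Input: 'pskkiskik'
Operation: keep first occurrence of each character
Scan: s[0]='p' new -> keep; s[1]='s' new -> keep; s[2]='k' new -> keep; s[3]='k' seen -> skip; s[4]='i' new -> keep; s[5]='s' seen -> skip; s[6]='k' seen -> skip; s[7]='i' seen -> skip; s[8]='k' seen -> skip
Result: pski


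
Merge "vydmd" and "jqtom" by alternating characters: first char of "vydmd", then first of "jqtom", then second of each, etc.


String 1: 'vydmd'
String 2: 'jqtom'
Operation: alternate characters
Pairs: 'v'+'j', 'y'+'q', 'd'+'t', 'm'+'o', 'd'+'m'
Result: vjyqdtmodm


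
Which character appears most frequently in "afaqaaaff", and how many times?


Input: 'afaqaaaff'
Operation: tally each character
Counts: 'a':5, 'f':3, 'q':1
Maximum: 'a' appears 5 times


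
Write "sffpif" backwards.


Input string: 'sffpif'
Operation: reverse character order
Original order: 's' -> 'f' -> 'f' -> 'p' -> 'i' -> 'f'
Reversed order: 'f' -> 'i' -> 'p' -> 'f' -> 'f' -> 's'
Result: fipffs


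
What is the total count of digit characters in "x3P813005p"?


Input string: 'x3P813005p'
Operation: count digit characters (0-9)
Scan: 'x', '3'(digit), 'P', '8'(digit), '1'(digit), '3'(digit), '0'(digit), '0'(digit), '5'(digit), 'p'
Digits found: 7
Result: 7


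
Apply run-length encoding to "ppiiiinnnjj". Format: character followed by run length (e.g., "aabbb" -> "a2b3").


Input: 'ppiiiinnnjj'
Operation: identify consecutive runs
Runs: 'pp' -> p2, 'iiii' -> i4, 'nnn' -> n3, 'jj' -> j2
Encoded: p2i4n3j2


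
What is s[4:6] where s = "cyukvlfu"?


Input string: 'cyukvlfu'
Operation: slice [4:6]
Extract characters: s[4]='v', s[5]='l'
Result: vl


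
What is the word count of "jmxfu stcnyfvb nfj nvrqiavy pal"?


Input string: 'jmxfu stcnyfvb nfj nvrqiavy pal'
Operation: split by spaces
Words found: 'jmxfu', 'stcnyfvb', 'nfj', 'nvrqiavy', 'pal'
Word count: 5


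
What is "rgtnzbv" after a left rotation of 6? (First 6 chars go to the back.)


Input: 'rgtnzbv', shift = 6
Operation: split at index 6 and swap parts
Front part s[0:6] = 'rgtnzb'
Back part s[6:] = 'v'
Rotated = back + front = 'v' + 'rgtnzb'
Result: vrgtnzb


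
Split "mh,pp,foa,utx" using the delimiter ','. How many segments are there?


Input string: 'mh,pp,foa,utx'
Delimiter: ','
Split result: 'mh', 'pp', 'foa', 'utx'
Number of parts: 4


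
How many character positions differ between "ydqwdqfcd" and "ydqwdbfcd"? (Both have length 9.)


String 1: 'ydqwdqfcd'
String 2: 'ydqwdbfcd'
Compare each position: pos 0: 'y'=='y', pos 1: 'd'=='d', pos 2: 'q'=='q', pos 3: 'w'=='w', pos 4: 'd'=='d', pos 5: 'q'!='b', pos 6: 'f'=='f', pos 7: 'c'=='c', pos 8: 'd'=='d'
Differing positions: 1
Hamming distance: 1


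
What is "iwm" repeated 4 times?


Input string: 'iwm'
Operation: repeat 4 times
Concatenation: 'iwm' + 'iwm' + 'iwm' + 'iwm'
Result: iwmiwmiwmiwm


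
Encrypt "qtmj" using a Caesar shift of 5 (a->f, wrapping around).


Input: 'qtmj', shift = 5
Operation: for each letter, (position + 5) mod 26
Mapping: 'q'(16+5=21)->'v', 't'(19+5=24)->'y', 'm'(12+5=17)->'r', 'j'(9+5=14)->'o'
Result: vyro


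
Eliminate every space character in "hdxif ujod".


Input string: 'hdxif ujod'
Operation: remove all spaces
Words: 'hdxif', 'ujod'
Join without spaces: hdxifujod


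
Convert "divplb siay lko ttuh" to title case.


Input string: 'divplb siay lko ttuh'
Operation: capitalize first letter of each word
Word transformations: 'divplb'->'Divplb', 'siay'->'Siay', 'lko'->'Lko', 'ttuh'->'Ttuh'
Result: Divplb Siay Lko Ttuh


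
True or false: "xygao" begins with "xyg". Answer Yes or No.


Input string: 'xygao'
Prefix to check: 'xyg'
First 3 characters of input: 'xyg'
Match: True
Result: Yes


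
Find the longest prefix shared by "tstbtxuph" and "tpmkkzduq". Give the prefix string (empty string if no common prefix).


String 1: 'tstbtxuph'
String 2: 'tpmkkzduq'
Compare position by position:
pos 0: 't' vs 't' match
pos 1: 's' vs 'p' differ -> stop
Longest common prefix: "t" (length 1)


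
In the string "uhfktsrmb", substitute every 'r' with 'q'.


Input string: 'uhfktsrmb'
Operation: replace 'r' with 'q'
Positions of 'r': 6
After replacement: uhfktsqmb


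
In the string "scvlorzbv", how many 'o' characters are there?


Input string: 'scvlorzbv'
Target character: 'o'
Scan each position: s[4]='o'
Matches found at indices: 4
Total: 1


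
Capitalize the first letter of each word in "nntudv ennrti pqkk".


Input string: 'nntudv ennrti pqkk'
Operation: capitalize first letter of each word
Word transformations: 'nntudv'->'Nntudv', 'ennrti'->'Ennrti', 'pqkk'->'Pqkk'
Result: Nntudv Ennrti Pqkk


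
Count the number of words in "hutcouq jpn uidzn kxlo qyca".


Input string: 'hutcouq jpn uidzn kxlo qyca'
Operation: split by spaces
Words found: 'hutcouq', 'jpn', 'uidzn', 'kxlo', 'qyca'
Word count: 5


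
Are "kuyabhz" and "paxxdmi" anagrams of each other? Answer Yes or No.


String 1: 'kuyabhz' -> sorted: 'abhkuyz'
String 2: 'paxxdmi' -> sorted: 'adimpxx'
Compare sorted forms: 'abhkuyz' != 'adimpxx'
Anagram: No


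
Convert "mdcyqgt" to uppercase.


Input string: 'mdcyqgt'
Operation: convert each letter to uppercase
Mapping: 'm'->'M', 'd'->'D', 'c'->'C', 'y'->'Y', 'q'->'Q', 'g'->'G', 't'->'T'
Result: MDCYQGT


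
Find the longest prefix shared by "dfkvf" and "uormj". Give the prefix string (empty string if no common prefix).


String 1: 'dfkvf'
String 2: 'uormj'
Compare position by position:
pos 0: 'd' vs 'u' differ -> stop
Longest common prefix: "" (length 0)


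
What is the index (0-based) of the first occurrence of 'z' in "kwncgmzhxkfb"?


Input string: 'kwncgmzhxkfb'
Target: 'z'
Scanning left to right: s[0]='k', s[1]='w', s[2]='n', s[3]='c', s[4]='g', s[5]='m', s[6]='z'
First match at index: 6


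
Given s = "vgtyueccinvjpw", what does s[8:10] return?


Input string: 'vgtyueccinvjpw'
Operation: slice [8:10]
Extract characters: s[8]='i', s[9]='n'
Result: in


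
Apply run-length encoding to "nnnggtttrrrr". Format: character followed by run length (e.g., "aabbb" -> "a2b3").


Input: 'nnnggtttrrrr'
Operation: identify consecutive runs
Runs: 'nnn' -> n3, 'gg' -> g2, 'ttt' -> t3, 'rrrr' -> r4
Encoded: n3g2t3r4


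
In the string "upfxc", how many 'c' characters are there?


Input string: 'upfxc'
Target character: 'c'
Scan each position: s[4]='c'
Matches found at indices: 4
Total: 1


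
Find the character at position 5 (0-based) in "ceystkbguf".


Input string: 'ceystkbguf'
Operation: get character at index 5
Index mapping: s[0]='c', s[1]='e', s[2]='y', s[3]='s', s[4]='t', s[5]='k'
Result: 'k'


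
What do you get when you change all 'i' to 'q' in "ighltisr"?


Input string: 'ighltisr'
Operation: replace 'i' with 'q'
Positions of 'i': 0, 5
After replacement: qghltqsr


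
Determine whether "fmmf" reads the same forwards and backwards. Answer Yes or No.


Input string: 'fmmf'
Reversed: 'fmmf'
Compare pairs: s[0]='f' vs s[3]='f' (match), s[1]='m' vs s[2]='m' (match)
Palindrome: Yes


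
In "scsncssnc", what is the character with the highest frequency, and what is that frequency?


Input: 'scsncssnc'
Operation: tally each character
Counts: 'c':3, 'n':2, 's':4
Maximum: 's' appears 4 times


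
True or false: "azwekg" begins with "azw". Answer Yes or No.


Input string: 'azwekg'
Prefix to check: 'azw'
First 3 characters of input: 'azw'
Match: True
Result: Yes


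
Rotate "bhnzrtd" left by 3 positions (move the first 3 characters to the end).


Input: 'bhnzrtd', shift = 3
Operation: split at index 3 and swap parts
Front part s[0:3] = 'bhn'
Back part s[3:] = 'zrtd'
Rotated = back + front = 'zrtd' + 'bhn'
Result: zrtdbhn


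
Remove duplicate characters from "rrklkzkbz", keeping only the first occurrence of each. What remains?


Input: 'rrklkzkbz'
Operation: keep first occurrence of each character
Scan: s[0]='r' new -> keep; s[1]='r' seen -> skip; s[2]='k' new -> keep; s[3]='l' new -> keep; s[4]='k' seen -> skip; s[5]='z' new -> keep; s[6]='k' seen -> skip; s[7]='b' new -> keep; s[8]='z' seen -> skip
Result: rklzb


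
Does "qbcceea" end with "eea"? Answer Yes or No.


Input string: 'qbcceea'
Suffix to check: 'eea'
Last 3 characters of input: 'eea'
Match: True
Result: Yes


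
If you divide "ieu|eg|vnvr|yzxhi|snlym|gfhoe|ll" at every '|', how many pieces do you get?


Input string: 'ieu|eg|vnvr|yzxhi|snlym|gfhoe|ll'
Delimiter: '|'
Split result: 'ieu', 'eg', 'vnvr', 'yzxhi', 'snlym', 'gfhoe', 'll'
Number of parts: 7


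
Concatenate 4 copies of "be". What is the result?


Input string: 'be'
Operation: repeat 4 times
Concatenation: 'be' + 'be' + 'be' + 'be'
Result: bebebebe


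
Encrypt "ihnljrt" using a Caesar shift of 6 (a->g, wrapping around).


Input: 'ihnljrt', shift = 6
Operation: for each letter, (position + 6) mod 26
Mapping: 'i'(8+6=14)->'o', 'h'(7+6=13)->'n', 'n'(13+6=19)->'t', 'l'(11+6=17)->'r', 'j'(9+6=15)->'p', 'r'(17+6=23)->'x', 't'(19+6=25)->'z'
Result: ontrpxz


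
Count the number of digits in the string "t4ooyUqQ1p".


Input string: 't4ooyUqQ1p'
Operation: count digit characters (0-9)
Scan: 't', '4'(digit), 'o', 'o', 'y', 'U', 'q', 'Q', '1'(digit), 'p'
Digits found: 2
Result: 2


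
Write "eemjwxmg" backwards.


Input string: 'eemjwxmg'
Operation: reverse character order
Original order: 'e' -> 'e' -> 'm' -> 'j' -> 'w' -> 'x' -> 'm' -> 'g'
Reversed order: 'g' -> 'm' -> 'x' -> 'w' -> 'j' -> 'm' -> 'e' -> 'e'
Result: gmxwjmee


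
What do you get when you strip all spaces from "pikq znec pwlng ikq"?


Input string: 'pikq znec pwlng ikq'
Operation: remove all spaces
Words: 'pikq', 'znec', 'pwlng', 'ikq'
Join without spaces: pikqznecpwlngikq


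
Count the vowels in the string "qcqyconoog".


Input string: 'qcqyconoog'
Operation: count vowels (a, e, i, o, u)
Scan: s[0]='q', s[1]='c', s[2]='q', s[3]='y', s[4]='c', s[5]='o' (vowel), s[6]='n', s[7]='o' (vowel), s[8]='o' (vowel), s[9]='g'
Vowels found: 3
Result: 3


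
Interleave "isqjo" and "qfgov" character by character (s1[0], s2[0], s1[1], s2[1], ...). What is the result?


String 1: 'isqjo'
String 2: 'qfgov'
Operation: alternate characters
Pairs: 'i'+'q', 's'+'f', 'q'+'g', 'j'+'o', 'o'+'v'
Result: iqsfqgjoov


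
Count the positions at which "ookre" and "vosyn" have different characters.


String 1: 'ookre'
String 2: 'vosyn'
Compare each position: pos 0: 'o'!='v', pos 1: 'o'=='o', pos 2: 'k'!='s', pos 3: 'r'!='y', pos 4: 'e'!='n'
Differing positions: 4
Hamming distance: 4


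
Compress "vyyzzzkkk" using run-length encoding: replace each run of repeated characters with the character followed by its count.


Input: 'vyyzzzkkk'
Operation: identify consecutive runs
Runs: 'v' -> v1, 'yy' -> y2, 'zzz' -> z3, 'kkk' -> k3
Encoded: v1y2z3k3


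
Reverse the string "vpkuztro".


Input string: 'vpkuztro'
Operation: reverse character order
Original order: 'v' -> 'p' -> 'k' -> 'u' -> 'z' -> 't' -> 'r' -> 'o'
Reversed order: 'o' -> 'r' -> 't' -> 'z' -> 'u' -> 'k' -> 'p' -> 'v'
Result: ortzukpv


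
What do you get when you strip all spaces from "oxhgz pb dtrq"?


Input string: 'oxhgz pb dtrq'
Operation: remove all spaces
Words: 'oxhgz', 'pb', 'dtrq'
Join without spaces: oxhgzpbdtrq


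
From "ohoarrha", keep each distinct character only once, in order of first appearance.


Input: 'ohoarrha'
Operation: keep first occurrence of each character
Scan: s[0]='o' new -> keep; s[1]='h' new -> keep; s[2]='o' seen -> skip; s[3]='a' new -> keep; s[4]='r' new -> keep; s[5]='r' seen -> skip; s[6]='h' seen -> skip; s[7]='a' seen -> skip
Result: ohar


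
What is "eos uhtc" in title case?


Input string: 'eos uhtc'
Operation: capitalize first letter of each word
Word transformations: 'eos'->'Eos', 'uhtc'->'Uhtc'
Result: Eos Uhtc


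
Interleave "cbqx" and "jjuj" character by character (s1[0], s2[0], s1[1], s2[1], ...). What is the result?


String 1: 'cbqx'
String 2: 'jjuj'
Operation: alternate characters
Pairs: 'c'+'j', 'b'+'j', 'q'+'u', 'x'+'j'
Result: cjbjquxj


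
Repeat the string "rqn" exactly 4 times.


Input string: 'rqn'
Operation: repeat 4 times
Concatenation: 'rqn' + 'rqn' + 'rqn' + 'rqn'
Result: rqnrqnrqnrqn


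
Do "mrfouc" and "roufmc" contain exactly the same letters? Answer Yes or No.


String 1: 'mrfouc' -> sorted: 'cfmoru'
String 2: 'roufmc' -> sorted: 'cfmoru'
Compare sorted forms: 'cfmoru' == 'cfmoru'
Anagram: Yes


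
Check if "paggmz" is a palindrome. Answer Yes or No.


Input string: 'paggmz'
Reversed: 'zmggap'
Compare pairs: s[0]='p' vs s[5]='z' (mismatch), s[1]='a' vs s[4]='m' (mismatch), s[2]='g' vs s[3]='g' (match)
Palindrome: No


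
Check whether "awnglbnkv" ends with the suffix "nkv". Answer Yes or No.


Input string: 'awnglbnkv'
Suffix to check: 'nkv'
Last 3 characters of input: 'nkv'
Match: True
Result: Yes


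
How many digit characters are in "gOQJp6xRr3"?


Input string: 'gOQJp6xRr3'
Operation: count digit characters (0-9)
Scan: 'g', 'O', 'Q', 'J', 'p', '6'(digit), 'x', 'R', 'r', '3'(digit)
Digits found: 2
Result: 2


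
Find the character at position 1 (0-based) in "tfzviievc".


Input string: 'tfzviievc'
Operation: get character at index 1
Index mapping: s[0]='t', s[1]='f'
Result: 'f'


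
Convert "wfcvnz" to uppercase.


Input string: 'wfcvnz'
Operation: convert each letter to uppercase
Mapping: 'w'->'W', 'f'->'F', 'c'->'C', 'v'->'V', 'n'->'N', 'z'->'Z'
Result: WFCVNZ


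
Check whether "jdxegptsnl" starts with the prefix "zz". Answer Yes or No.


Input string: 'jdxegptsnl'
Prefix to check: 'zz'
First 2 characters of input: 'jd'
Match: False
Result: No


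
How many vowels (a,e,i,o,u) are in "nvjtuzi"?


Input string: 'nvjtuzi'
Operation: count vowels (a, e, i, o, u)
Scan: s[0]='n', s[1]='v', s[2]='j', s[3]='t', s[4]='u' (vowel), s[5]='z', s[6]='i' (vowel)
Vowels found: 2
Result: 2


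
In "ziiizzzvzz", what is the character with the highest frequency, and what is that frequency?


Input: 'ziiizzzvzz'
Operation: tally each character
Counts: 'i':3, 'v':1, 'z':6
Maximum: 'z' appears 6 times


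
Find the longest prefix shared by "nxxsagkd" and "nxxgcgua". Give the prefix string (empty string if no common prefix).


String 1: 'nxxsagkd'
String 2: 'nxxgcgua'
Compare position by position:
pos 0: 'n' vs 'n' match
pos 1: 'x' vs 'x' match
pos 2: 'x' vs 'x' match
pos 3: 's' vs 'g' differ -> stop
Longest common prefix: "nxx" (length 3)


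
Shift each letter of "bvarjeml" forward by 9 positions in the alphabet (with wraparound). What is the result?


Input: 'bvarjeml', shift = 9
Operation: for each letter, (position + 9) mod 26
Mapping: 'b'(1+9=10)->'k', 'v'(21+9=30, 30 mod 26=4)->'e', 'a'(0+9=9)->'j', 'r'(17+9=26, 26 mod 26=0)->'a', 'j'(9+9=18)->'s', 'e'(4+9=13)->'n', 'm'(12+9=21)->'v', 'l'(11+9=20)->'u'
Result: kejasnvu


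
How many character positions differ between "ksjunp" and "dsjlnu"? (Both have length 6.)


String 1: 'ksjunp'
String 2: 'dsjlnu'
Compare each position: pos 0: 'k'!='d', pos 1: 's'=='s', pos 2: 'j'=='j', pos 3: 'u'!='l', pos 4: 'n'=='n', pos 5: 'p'!='u'
Differing positions: 3
Hamming distance: 3


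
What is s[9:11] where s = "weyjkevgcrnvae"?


Input string: 'weyjkevgcrnvae'
Operation: slice [9:11]
Extract characters: s[9]='r', s[10]='n'
Result: rn


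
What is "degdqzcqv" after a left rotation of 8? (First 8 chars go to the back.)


Input: 'degdqzcqv', shift = 8
Operation: split at index 8 and swap parts
Front part s[0:8] = 'degdqzcq'
Back part s[8:] = 'v'
Rotated = back + front = 'v' + 'degdqzcq'
Result: vdegdqzcq


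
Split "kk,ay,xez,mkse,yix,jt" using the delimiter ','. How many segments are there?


Input string: 'kk,ay,xez,mkse,yix,jt'
Delimiter: ','
Split result: 'kk', 'ay', 'xez', 'mkse', 'yix', 'jt'
Number of parts: 6


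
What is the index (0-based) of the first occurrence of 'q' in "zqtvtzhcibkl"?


Input string: 'zqtvtzhcibkl'
Target: 'q'
Scanning left to right: s[0]='z', s[1]='q'
First match at index: 1


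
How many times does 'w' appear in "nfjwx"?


Input string: 'nfjwx'
Target character: 'w'
Scan each position: s[3]='w'
Matches found at indices: 3
Total: 1


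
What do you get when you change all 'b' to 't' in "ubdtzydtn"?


Input string: 'ubdtzydtn'
Operation: replace 'b' with 't'
Positions of 'b': 1
After replacement: utdtzydtn


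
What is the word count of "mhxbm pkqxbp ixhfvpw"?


Input string: 'mhxbm pkqxbp ixhfvpw'
Operation: split by spaces
Words found: 'mhxbm', 'pkqxbp', 'ixhfvpw'
Word count: 3


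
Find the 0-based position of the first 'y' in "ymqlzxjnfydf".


Input string: 'ymqlzxjnfydf'
Target: 'y'
Scanning left to right: s[0]='y'
First match at index: 0


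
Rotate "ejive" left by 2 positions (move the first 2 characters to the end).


Input: 'ejive', shift = 2
Operation: split at index 2 and swap parts
Front part s[0:2] = 'ej'
Back part s[2:] = 'ive'
Rotated = back + front = 'ive' + 'ej'
Result: iveej


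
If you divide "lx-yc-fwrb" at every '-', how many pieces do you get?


Input string: 'lx-yc-fwrb'
Delimiter: '-'
Split result: 'lx', 'yc', 'fwrb'
Number of parts: 3


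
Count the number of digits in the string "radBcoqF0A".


Input string: 'radBcoqF0A'
Operation: count digit characters (0-9)
Scan: 'r', 'a', 'd', 'B', 'c', 'o', 'q', 'F', '0'(digit), 'A'
Digits found: 1
Result: 1


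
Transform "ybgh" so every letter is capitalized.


Input string: 'ybgh'
Operation: convert each letter to uppercase
Mapping: 'y'->'Y', 'b'->'B', 'g'->'G', 'h'->'H'
Result: YBGH


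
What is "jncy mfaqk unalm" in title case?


Input string: 'jncy mfaqk unalm'
Operation: capitalize first letter of each word
Word transformations: 'jncy'->'Jncy', 'mfaqk'->'Mfaqk', 'unalm'->'Unalm'
Result: Jncy Mfaqk Unalm


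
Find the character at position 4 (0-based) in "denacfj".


Input string: 'denacfj'
Operation: get character at index 4
Index mapping: s[0]='d', s[1]='e', s[2]='n', s[3]='a', s[4]='c'
Result: 'c'


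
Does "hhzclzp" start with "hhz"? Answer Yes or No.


Input string: 'hhzclzp'
Prefix to check: 'hhz'
First 3 characters of input: 'hhz'
Match: True
Result: Yes


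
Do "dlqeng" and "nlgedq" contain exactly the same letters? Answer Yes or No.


String 1: 'dlqeng' -> sorted: 'deglnq'
String 2: 'nlgedq' -> sorted: 'deglnq'
Compare sorted forms: 'deglnq' == 'deglnq'
Anagram: Yes


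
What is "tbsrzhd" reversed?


Input string: 'tbsrzhd'
Operation: reverse character order
Original order: 't' -> 'b' -> 's' -> 'r' -> 'z' -> 'h' -> 'd'
Reversed order: 'd' -> 'h' -> 'z' -> 'r' -> 's' -> 'b' -> 't'
Result: dhzrsbt


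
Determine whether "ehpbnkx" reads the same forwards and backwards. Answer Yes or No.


Input string: 'ehpbnkx'
Reversed: 'xknbphe'
Compare pairs: s[0]='e' vs s[6]='x' (mismatch), s[1]='h' vs s[5]='k' (mismatch), s[2]='p' vs s[4]='n' (mismatch)
Palindrome: No


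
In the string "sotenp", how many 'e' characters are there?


Input string: 'sotenp'
Target character: 'e'
Scan each position: s[3]='e'
Matches found at indices: 3
Total: 1


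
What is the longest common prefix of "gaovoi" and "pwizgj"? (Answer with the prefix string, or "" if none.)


String 1: 'gaovoi'
String 2: 'pwizgj'
Compare position by position:
pos 0: 'g' vs 'p' differ -> stop
Longest common prefix: "" (length 0)


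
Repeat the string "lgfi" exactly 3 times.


Input string: 'lgfi'
Operation: repeat 3 times
Concatenation: 'lgfi' + 'lgfi' + 'lgfi'
Result: lgfilgfilgfi


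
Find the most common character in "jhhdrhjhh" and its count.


Input: 'jhhdrhjhh'
Operation: tally each character
Counts: 'd':1, 'h':5, 'j':2, 'r':1
Maximum: 'h' appears 5 times


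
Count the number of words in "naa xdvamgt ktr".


Input string: 'naa xdvamgt ktr'
Operation: split by spaces
Words found: 'naa', 'xdvamgt', 'ktr'
Word count: 3


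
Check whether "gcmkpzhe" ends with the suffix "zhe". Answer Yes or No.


Input string: 'gcmkpzhe'
Suffix to check: 'zhe'
Last 3 characters of input: 'zhe'
Match: True
Result: Yes


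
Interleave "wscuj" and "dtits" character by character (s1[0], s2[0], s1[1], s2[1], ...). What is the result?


String 1: 'wscuj'
String 2: 'dtits'
Operation: alternate characters
Pairs: 'w'+'d', 's'+'t', 'c'+'i', 'u'+'t', 'j'+'s'
Result: wdstciutjs


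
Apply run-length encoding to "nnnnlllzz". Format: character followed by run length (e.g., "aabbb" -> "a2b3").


Input: 'nnnnlllzz'
Operation: identify consecutive runs
Runs: 'nnnn' -> n4, 'lll' -> l3, 'zz' -> z2
Encoded: n4l3z2


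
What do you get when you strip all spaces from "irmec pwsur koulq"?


Input string: 'irmec pwsur koulq'
Operation: remove all spaces
Words: 'irmec', 'pwsur', 'koulq'
Join without spaces: irmecpwsurkoulq


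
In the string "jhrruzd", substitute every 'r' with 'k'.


Input string: 'jhrruzd'
Operation: replace 'r' with 'k'
Positions of 'r': 2, 3
After replacement: jhkkuzd


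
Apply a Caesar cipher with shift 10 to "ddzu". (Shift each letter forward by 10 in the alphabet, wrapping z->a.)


Input: 'ddzu', shift = 10
Operation: for each letter, (position + 10) mod 26
Mapping: 'd'(3+10=13)->'n', 'd'(3+10=13)->'n', 'z'(25+10=35, 35 mod 26=9)->'j', 'u'(20+10=30, 30 mod 26=4)->'e'
Result: nnje


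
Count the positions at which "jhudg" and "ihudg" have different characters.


String 1: 'jhudg'
String 2: 'ihudg'
Compare each position: pos 0: 'j'!='i', pos 1: 'h'=='h', pos 2: 'u'=='u', pos 3: 'd'=='d', pos 4: 'g'=='g'
Differing positions: 1
Hamming distance: 1


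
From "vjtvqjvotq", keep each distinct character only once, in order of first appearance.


Input: 'vjtvqjvotq'
Operation: keep first occurrence of each character
Scan: s[0]='v' new -> keep; s[1]='j' new -> keep; s[2]='t' new -> keep; s[3]='v' seen -> skip; s[4]='q' new -> keep; s[5]='j' seen -> skip; s[6]='v' seen -> skip; s[7]='o' new -> keep; s[8]='t' seen -> skip; s[9]='q' seen -> skip
Result: vjtqo


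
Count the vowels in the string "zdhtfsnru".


Input string: 'zdhtfsnru'
Operation: count vowels (a, e, i, o, u)
Scan: s[0]='z', s[1]='d', s[2]='h', s[3]='t', s[4]='f', s[5]='s', s[6]='n', s[7]='r', s[8]='u' (vowel)
Vowels found: 1
Result: 1


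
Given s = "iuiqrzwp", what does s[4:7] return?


Input string: 'iuiqrzwp'
Operation: slice [4:7]
Extract characters: s[4]='r', s[5]='z', s[6]='w'
Result: rzw


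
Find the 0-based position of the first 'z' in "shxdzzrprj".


Input string: 'shxdzzrprj'
Target: 'z'
Scanning left to right: s[0]='s', s[1]='h', s[2]='x', s[3]='d', s[4]='z'
First match at index: 4


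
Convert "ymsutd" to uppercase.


Input string: 'ymsutd'
Operation: convert each letter to uppercase
Mapping: 'y'->'Y', 'm'->'M', 's'->'S', 'u'->'U', 't'->'T', 'd'->'D'
Result: YMSUTD


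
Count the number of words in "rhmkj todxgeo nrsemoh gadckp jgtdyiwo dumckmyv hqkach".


Input string: 'rhmkj todxgeo nrsemoh gadckp jgtdyiwo dumckmyv hqkach'
Operation: split by spaces
Words found: 'rhmkj', 'todxgeo', 'nrsemoh', 'gadckp', 'jgtdyiwo', 'dumckmyv', 'hqkach'
Word count: 7


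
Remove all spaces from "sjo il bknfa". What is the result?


Input string: 'sjo il bknfa'
Operation: remove all spaces
Words: 'sjo', 'il', 'bknfa'
Join without spaces: sjoilbknfa


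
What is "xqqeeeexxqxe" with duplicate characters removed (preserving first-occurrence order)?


Input: 'xqqeeeexxqxe'
Operation: keep first occurrence of each character
Scan: s[0]='x' new -> keep; s[1]='q' new -> keep; s[2]='q' seen -> skip; s[3]='e' new -> keep; s[4]='e' seen -> skip; s[5]='e' seen -> skip; s[6]='e' seen -> skip; s[7]='x' seen -> skip; s[8]='x' seen -> skip; s[9]='q' seen -> skip; s[10]='x' seen -> skip; s[11]='e' seen -> skip
Result: xqe


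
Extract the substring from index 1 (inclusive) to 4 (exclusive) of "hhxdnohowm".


Input string: 'hhxdnohowm'
Operation: slice [1:4]
Extract characters: s[1]='h', s[2]='x', s[3]='d'
Result: hxd


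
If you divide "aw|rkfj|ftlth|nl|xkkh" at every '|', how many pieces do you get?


Input string: 'aw|rkfj|ftlth|nl|xkkh'
Delimiter: '|'
Split result: 'aw', 'rkfj', 'ftlth', 'nl', 'xkkh'
Number of parts: 5


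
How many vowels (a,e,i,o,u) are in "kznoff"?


Input string: 'kznoff'
Operation: count vowels (a, e, i, o, u)
Scan: s[0]='k', s[1]='z', s[2]='n', s[3]='o' (vowel), s[4]='f', s[5]='f'
Vowels found: 1
Result: 1


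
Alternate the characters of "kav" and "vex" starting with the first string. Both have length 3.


String 1: 'kav'
String 2: 'vex'
Operation: alternate characters
Pairs: 'k'+'v', 'a'+'e', 'v'+'x'
Result: kvaevx


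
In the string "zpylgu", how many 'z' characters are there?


Input string: 'zpylgu'
Target character: 'z'
Scan each position: s[0]='z'
Matches found at indices: 0
Total: 1


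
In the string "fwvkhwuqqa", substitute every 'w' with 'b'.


Input string: 'fwvkhwuqqa'
Operation: replace 'w' with 'b'
Positions of 'w': 1, 5
After replacement: fbvkhbuqqa


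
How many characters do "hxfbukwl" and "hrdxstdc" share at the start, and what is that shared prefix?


String 1: 'hxfbukwl'
String 2: 'hrdxstdc'
Compare position by position:
pos 0: 'h' vs 'h' match
pos 1: 'x' vs 'r' differ -> stop
Longest common prefix: "h" (length 1)


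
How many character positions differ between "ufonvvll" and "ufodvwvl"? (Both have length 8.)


String 1: 'ufonvvll'
String 2: 'ufodvwvl'
Compare each position: pos 0: 'u'=='u', pos 1: 'f'=='f', pos 2: 'o'=='o', pos 3: 'n'!='d', pos 4: 'v'=='v', pos 5: 'v'!='w', pos 6: 'l'!='v', pos 7: 'l'=='l'
Differing positions: 3
Hamming distance: 3


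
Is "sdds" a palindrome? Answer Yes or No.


Input string: 'sdds'
Reversed: 'sdds'
Compare pairs: s[0]='s' vs s[3]='s' (match), s[1]='d' vs s[2]='d' (match)
Palindrome: Yes


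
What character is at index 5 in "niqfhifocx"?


Input string: 'niqfhifocx'
Operation: get character at index 5
Index mapping: s[0]='n', s[1]='i', s[2]='q', s[3]='f', s[4]='h', s[5]='i'
Result: 'i'


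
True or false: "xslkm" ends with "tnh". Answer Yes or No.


Input string: 'xslkm'
Suffix to check: 'tnh'
Last 3 characters of input: 'lkm'
Match: False
Result: No


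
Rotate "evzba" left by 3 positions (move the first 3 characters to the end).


Input: 'evzba', shift = 3
Operation: split at index 3 and swap parts
Front part s[0:3] = 'evz'
Back part s[3:] = 'ba'
Rotated = back + front = 'ba' + 'evz'
Result: baevz


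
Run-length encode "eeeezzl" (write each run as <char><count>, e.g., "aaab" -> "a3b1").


Input: 'eeeezzl'
Operation: identify consecutive runs
Runs: 'eeee' -> e4, 'zz' -> z2, 'l' -> l1
Encoded: e4z2l1


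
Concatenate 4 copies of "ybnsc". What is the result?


Input string: 'ybnsc'
Operation: repeat 4 times
Concatenation: 'ybnsc' + 'ybnsc' + 'ybnsc' + 'ybnsc'
Result: ybnscybnscybnscybnsc


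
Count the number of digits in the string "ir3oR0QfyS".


Input string: 'ir3oR0QfyS'
Operation: count digit characters (0-9)
Scan: 'i', 'r', '3'(digit), 'o', 'R', '0'(digit), 'Q', 'f', 'y', 'S'
Digits found: 2
Result: 2


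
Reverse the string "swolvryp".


Input string: 'swolvryp'
Operation: reverse character order
Original order: 's' -> 'w' -> 'o' -> 'l' -> 'v' -> 'r' -> 'y' -> 'p'
Reversed order: 'p' -> 'y' -> 'r' -> 'v' -> 'l' -> 'o' -> 'w' -> 's'
Result: pyrvlows


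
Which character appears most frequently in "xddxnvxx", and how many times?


Input: 'xddxnvxx'
Operation: tally each character
Counts: 'd':2, 'n':1, 'v':1, 'x':4
Maximum: 'x' appears 4 times


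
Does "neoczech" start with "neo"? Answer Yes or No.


Input string: 'neoczech'
Prefix to check: 'neo'
First 3 characters of input: 'neo'
Match: True
Result: Yes


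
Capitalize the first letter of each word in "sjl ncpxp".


Input string: 'sjl ncpxp'
Operation: capitalize first letter of each word
Word transformations: 'sjl'->'Sjl', 'ncpxp'->'Ncpxp'
Result: Sjl Ncpxp


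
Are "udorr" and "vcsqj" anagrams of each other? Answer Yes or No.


String 1: 'udorr' -> sorted: 'dorru'
String 2: 'vcsqj' -> sorted: 'cjqsv'
Compare sorted forms: 'dorru' != 'cjqsv'
Anagram: No


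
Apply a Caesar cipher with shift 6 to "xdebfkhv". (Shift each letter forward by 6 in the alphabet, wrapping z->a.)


Input: 'xdebfkhv', shift = 6
Operation: for each letter, (position + 6) mod 26
Mapping: 'x'(23+6=29, 29 mod 26=3)->'d', 'd'(3+6=9)->'j', 'e'(4+6=10)->'k', 'b'(1+6=7)->'h', 'f'(5+6=11)->'l', 'k'(10+6=16)->'q', 'h'(7+6=13)->'n', 'v'(21+6=27, 27 mod 26=1)->'b'
Result: djkhlqnb


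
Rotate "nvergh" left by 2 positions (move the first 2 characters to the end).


Input: 'nvergh', shift = 2
Operation: split at index 2 and swap parts
Front part s[0:2] = 'nv'
Back part s[2:] = 'ergh'
Rotated = back + front = 'ergh' + 'nv'
Result: erghnv


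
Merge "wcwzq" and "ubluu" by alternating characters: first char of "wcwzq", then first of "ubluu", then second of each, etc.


String 1: 'wcwzq'
String 2: 'ubluu'
Operation: alternate characters
Pairs: 'w'+'u', 'c'+'b', 'w'+'l', 'z'+'u', 'q'+'u'
Result: wucbwlzuqu


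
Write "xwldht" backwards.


Input string: 'xwldht'
Operation: reverse character order
Original order: 'x' -> 'w' -> 'l' -> 'd' -> 'h' -> 't'
Reversed order: 't' -> 'h' -> 'd' -> 'l' -> 'w' -> 'x'
Result: thdlwx


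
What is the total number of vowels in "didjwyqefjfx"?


Input string: 'didjwyqefjfx'
Operation: count vowels (a, e, i, o, u)
Scan: s[0]='d', s[1]='i' (vowel), s[2]='d', s[3]='j', s[4]='w', s[5]='y', s[6]='q', s[7]='e' (vowel), s[8]='f', s[9]='j', s[10]='f', s[11]='x'
Vowels found: 2
Result: 2


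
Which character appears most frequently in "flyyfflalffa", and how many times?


Input: 'flyyfflalffa'
Operation: tally each character
Counts: 'a':2, 'f':5, 'l':3, 'y':2
Maximum: 'f' appears 5 times


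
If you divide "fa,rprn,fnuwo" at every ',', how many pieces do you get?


Input string: 'fa,rprn,fnuwo'
Delimiter: ','
Split result: 'fa', 'rprn', 'fnuwo'
Number of parts: 3


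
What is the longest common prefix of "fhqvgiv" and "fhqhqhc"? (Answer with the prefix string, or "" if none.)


String 1: 'fhqvgiv'
String 2: 'fhqhqhc'
Compare position by position:
pos 0: 'f' vs 'f' match
pos 1: 'h' vs 'h' match
pos 2: 'q' vs 'q' match
pos 3: 'v' vs 'h' differ -> stop
Longest common prefix: "fhq" (length 3)


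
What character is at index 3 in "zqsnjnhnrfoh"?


Input string: 'zqsnjnhnrfoh'
Operation: get character at index 3
Index mapping: s[0]='z', s[1]='q', s[2]='s', s[3]='n'
Result: 'n'


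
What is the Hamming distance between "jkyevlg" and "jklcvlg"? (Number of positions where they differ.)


String 1: 'jkyevlg'
String 2: 'jklcvlg'
Compare each position: pos 0: 'j'=='j', pos 1: 'k'=='k', pos 2: 'y'!='l', pos 3: 'e'!='c', pos 4: 'v'=='v', pos 5: 'l'=='l', pos 6: 'g'=='g'
Differing positions: 2
Hamming distance: 2


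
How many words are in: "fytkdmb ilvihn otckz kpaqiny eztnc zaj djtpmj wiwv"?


Input string: 'fytkdmb ilvihn otckz kpaqiny eztnc zaj djtpmj wiwv'
Operation: split by spaces
Words found: 'fytkdmb', 'ilvihn', 'otckz', 'kpaqiny', 'eztnc', 'zaj', 'djtpmj', 'wiwv'
Word count: 8


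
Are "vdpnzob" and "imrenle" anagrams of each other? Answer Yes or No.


String 1: 'vdpnzob' -> sorted: 'bdnopvz'
String 2: 'imrenle' -> sorted: 'eeilmnr'
Compare sorted forms: 'bdnopvz' != 'eeilmnr'
Anagram: No


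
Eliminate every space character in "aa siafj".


Input string: 'aa siafj'
Operation: remove all spaces
Words: 'aa', 'siafj'
Join without spaces: aasiafj


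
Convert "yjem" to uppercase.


Input string: 'yjem'
Operation: convert each letter to uppercase
Mapping: 'y'->'Y', 'j'->'J', 'e'->'E', 'm'->'M'
Result: YJEM


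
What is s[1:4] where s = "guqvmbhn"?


Input string: 'guqvmbhn'
Operation: slice [1:4]
Extract characters: s[1]='u', s[2]='q', s[3]='v'
Result: uqv


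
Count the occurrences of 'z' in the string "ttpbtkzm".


Input string: 'ttpbtkzm'
Target character: 'z'
Scan each position: s[6]='z'
Matches found at indices: 6
Total: 1


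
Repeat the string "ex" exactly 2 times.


Input string: 'ex'
Operation: repeat 2 times
Concatenation: 'ex' + 'ex'
Result: exex


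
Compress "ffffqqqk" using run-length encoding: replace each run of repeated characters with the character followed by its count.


Input: 'ffffqqqk'
Operation: identify consecutive runs
Runs: 'ffff' -> f4, 'qqq' -> q3, 'k' -> k1
Encoded: f4q3k1
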